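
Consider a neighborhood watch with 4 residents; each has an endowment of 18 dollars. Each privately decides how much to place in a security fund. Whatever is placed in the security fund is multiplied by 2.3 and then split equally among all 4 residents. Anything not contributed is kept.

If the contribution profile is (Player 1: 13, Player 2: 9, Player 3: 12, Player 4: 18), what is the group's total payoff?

Total contributed: 13 + 9 + 12 + 18 = 52; total kept: 4 × 18 − 52 = 20.
The security fund pays out 2.3 × 52 = 119.60 in aggregate.
Group total = 20 + 119.60 = 139.60.

139.60 dollars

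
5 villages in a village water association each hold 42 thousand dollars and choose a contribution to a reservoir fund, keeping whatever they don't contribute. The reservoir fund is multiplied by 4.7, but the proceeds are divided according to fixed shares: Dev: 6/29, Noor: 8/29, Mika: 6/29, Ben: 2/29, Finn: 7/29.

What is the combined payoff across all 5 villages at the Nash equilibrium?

520.80 thousand dollars

Player j's private return per contributed unit is 4.7 × (j's share). Contributing is weakly dominant for j when that share is at least 1/4.7 = 0.2128, and contributing 0 is dominant otherwise.
Noor and Finn clear that bar, contributing 42 each; the remaining 3 contribute 0. Total contributed: 84.
The reservoir fund pays out 4.7 × 84 = 394.80 in total (split across the unequal shares, but the aggregate is all that matters for the group sum).
The 3 free-riders keep 42 each, adding 126. Group total = 126 + 394.80 = 520.80.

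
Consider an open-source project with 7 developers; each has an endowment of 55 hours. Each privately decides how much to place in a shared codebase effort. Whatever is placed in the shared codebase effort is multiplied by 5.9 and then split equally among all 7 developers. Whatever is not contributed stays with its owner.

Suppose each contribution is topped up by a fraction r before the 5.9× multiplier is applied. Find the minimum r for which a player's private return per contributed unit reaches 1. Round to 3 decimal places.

With matching at rate r, one contributed unit becomes (1 + r) in the shared codebase effort and returns 5.9 × (1 + r) / 7 to the contributor.
Setting this equal to 1: 1 + r = 7/5.9 = 1.1864.
So the minimum matching rate is r = 1.1864 − 1 = 0.186.

0.186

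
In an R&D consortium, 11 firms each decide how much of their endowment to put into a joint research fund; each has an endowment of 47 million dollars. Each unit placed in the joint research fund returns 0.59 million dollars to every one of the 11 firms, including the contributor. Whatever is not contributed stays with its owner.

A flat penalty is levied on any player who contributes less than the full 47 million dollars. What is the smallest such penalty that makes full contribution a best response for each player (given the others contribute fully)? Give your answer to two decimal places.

Given the others contribute fully, the best deviation is to contribute 0 (any partial contribution still incurs the fine and gives up units whose private return 0.59 is below 1).
Deviating from 47 to 0 saves 47 million dollars but forfeits the deviator's share of the drop in the joint research fund: 0.59 × 47 = 27.73.
So the deviation gain is 47 − 27.73 = 19.27, and the fine must be at least 19.27 million dollars to wipe it out.

19.27 million dollars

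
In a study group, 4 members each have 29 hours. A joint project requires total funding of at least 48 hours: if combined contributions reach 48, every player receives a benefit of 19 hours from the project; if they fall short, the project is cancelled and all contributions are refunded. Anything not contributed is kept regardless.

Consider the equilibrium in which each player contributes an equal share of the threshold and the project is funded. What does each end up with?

36 hours

Equal share of the threshold: 48/4 = 12.
At this profile no one gains by cutting their contribution: any cut drops the total below 48, the project is cancelled, contributions are refunded, and the deviator ends with 29, which is less than 29 − 12 + 19 = 36. Contributing more than 12 just wastes the excess. So contributing exactly 12 is a best response.
Each player's payoff: 29 − 12 + 19 = 36.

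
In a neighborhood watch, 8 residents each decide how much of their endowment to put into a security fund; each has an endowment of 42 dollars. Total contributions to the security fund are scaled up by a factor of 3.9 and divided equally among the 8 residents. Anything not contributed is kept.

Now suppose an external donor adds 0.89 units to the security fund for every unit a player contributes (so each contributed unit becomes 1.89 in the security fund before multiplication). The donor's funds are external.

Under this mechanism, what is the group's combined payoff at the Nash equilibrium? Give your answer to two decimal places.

336.00 dollars

Even with the mechanism, each unit contributed returns only 3.9 × 1.89 / 8 = 0.9214 per unit of net cost, so contributing nothing is still dominant.
At the Nash equilibrium no one contributes; group total payoff = 8 × 42 = 336.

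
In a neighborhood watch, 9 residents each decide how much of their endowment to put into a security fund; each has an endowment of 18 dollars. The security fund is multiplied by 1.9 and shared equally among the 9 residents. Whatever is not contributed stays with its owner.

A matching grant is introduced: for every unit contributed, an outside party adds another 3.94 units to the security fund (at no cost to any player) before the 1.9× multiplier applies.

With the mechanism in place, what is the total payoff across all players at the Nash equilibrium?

1520.53 dollars

Under the mechanism each unit contributed yields 1.9 × 4.94 / 9 = 1.0429 back to its contributor per unit of net cost, which exceeds 1, making full contribution the dominant choice for everyone.
At the Nash equilibrium everyone contributes 18. Group total payoff = 1.9 × 4.94 × 162 = 1520.53.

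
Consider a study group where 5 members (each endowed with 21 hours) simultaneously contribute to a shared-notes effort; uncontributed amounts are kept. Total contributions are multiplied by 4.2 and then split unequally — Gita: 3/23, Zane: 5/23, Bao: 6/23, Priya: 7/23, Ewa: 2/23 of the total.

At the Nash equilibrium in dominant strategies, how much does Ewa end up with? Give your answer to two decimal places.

36.34 hours

Each unit j contributes comes back to j as 4.2 × (j's share), so j prefers to contribute only if that share exceeds 1/4.2 = 0.2381; otherwise keeping the unit dominates.
Bao and Priya are above the threshold, contributing 21 each; the remaining 3 contribute 0. Total contributed: 42.
Ewa keeps 21 and receives 4.2 × 42 × 2/23 = 15.34 from the shared-notes effort, for a payoff of 36.34.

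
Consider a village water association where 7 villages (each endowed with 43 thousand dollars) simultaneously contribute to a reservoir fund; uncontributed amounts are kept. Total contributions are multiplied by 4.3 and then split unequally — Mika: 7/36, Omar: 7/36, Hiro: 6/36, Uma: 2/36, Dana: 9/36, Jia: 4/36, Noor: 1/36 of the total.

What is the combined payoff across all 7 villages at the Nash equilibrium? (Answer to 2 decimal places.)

442.90 thousand dollars

Each unit j contributes comes back to j as 4.3 × (j's share), so j prefers to contribute only if that share exceeds 1/4.3 = 0.2326; otherwise keeping the unit dominates.
Only Dana (9/36) clears that bar, contributing 43; the remaining 6 contribute 0. Total contributed: 43.
The reservoir fund pays out 4.3 × 43 = 184.90 in total (split across the unequal shares, but the aggregate is all that matters for the group sum).
The 6 free-riders keep 43 each, adding 258. Group total = 258 + 184.90 = 442.90.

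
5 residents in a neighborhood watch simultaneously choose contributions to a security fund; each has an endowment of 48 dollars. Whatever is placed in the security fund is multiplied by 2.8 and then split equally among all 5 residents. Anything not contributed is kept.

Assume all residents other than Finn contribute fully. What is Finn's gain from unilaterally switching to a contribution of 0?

21.12 dollars

Switching from a contribution of 48 to 0 lets Finn keep an extra 48 dollars, but lowers the security fund by 48, which costs Finn their own share of that drop: 2.8/5 × 48 = 26.88.
Net gain = 48 − 26.88 = 21.12. The private return per contributed unit (0.5600) is below 1, so free-riding is indeed the best response regardless of what the others do.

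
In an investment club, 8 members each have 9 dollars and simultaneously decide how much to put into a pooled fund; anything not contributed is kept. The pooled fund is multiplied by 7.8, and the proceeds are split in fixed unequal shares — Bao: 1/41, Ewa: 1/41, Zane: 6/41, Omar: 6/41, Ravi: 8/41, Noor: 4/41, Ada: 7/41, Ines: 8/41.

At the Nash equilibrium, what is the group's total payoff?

A player with share s gets back 7.8·s per unit contributed, so full contribution is dominant for anyone with s > 1/7.8 = 0.1282 and zero contribution is dominant for anyone below.
The shares above 0.1282 belong to Zane, Omar, Ravi, Ada and Ines, contributing 9 each; the remaining 3 contribute 0. Total contributed: 45.
The pooled fund pays out 7.8 × 45 = 351.00 in total (split across the unequal shares, but the aggregate is all that matters for the group sum).
The 3 free-riders keep 9 each, adding 27. Group total = 27 + 351.00 = 378.00.

378.00 dollars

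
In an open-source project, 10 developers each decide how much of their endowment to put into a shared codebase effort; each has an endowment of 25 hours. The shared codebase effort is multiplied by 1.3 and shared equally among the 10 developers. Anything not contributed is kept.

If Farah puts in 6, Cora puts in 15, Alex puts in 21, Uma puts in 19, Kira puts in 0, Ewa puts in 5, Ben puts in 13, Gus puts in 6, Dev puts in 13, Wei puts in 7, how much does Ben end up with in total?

Total contributed: 6 + 15 + 21 + 19 + 0 + 5 + 13 + 6 + 13 + 7 = 105.
Each receives 1.3 × 105 / 10 = 13.65 from the shared codebase effort.
Ben keeps 25 − 13 = 12, so Ben's payoff is 12 + 13.65 = 25.65.

25.65 hours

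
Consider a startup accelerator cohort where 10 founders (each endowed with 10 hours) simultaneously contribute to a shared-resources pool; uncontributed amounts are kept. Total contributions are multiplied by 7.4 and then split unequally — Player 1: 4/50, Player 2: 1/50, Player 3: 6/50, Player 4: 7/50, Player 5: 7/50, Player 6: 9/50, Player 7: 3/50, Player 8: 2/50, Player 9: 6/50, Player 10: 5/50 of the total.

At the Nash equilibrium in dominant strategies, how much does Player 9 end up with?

For player j, contributing a unit is worthwhile iff 7.4 × (j's share) ≥ 1, i.e. iff j's share is at least 0.1351.
Player 4, Player 5 and Player 6 are above the threshold, contributing 10 each; the remaining 7 contribute 0. Total contributed: 30.
Player 9 keeps 10 and receives 7.4 × 30 × 6/50 = 26.64 from the shared-resources pool, for a payoff of 36.64.

36.64 hours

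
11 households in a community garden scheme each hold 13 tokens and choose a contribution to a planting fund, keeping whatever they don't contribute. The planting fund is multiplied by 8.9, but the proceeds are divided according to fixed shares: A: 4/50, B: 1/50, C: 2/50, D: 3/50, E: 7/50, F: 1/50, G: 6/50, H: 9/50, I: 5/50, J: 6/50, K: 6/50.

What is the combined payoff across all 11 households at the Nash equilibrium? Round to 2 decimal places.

656.50 tokens

Each unit j contributes comes back to j as 8.9 × (j's share), so j prefers to contribute only if that share exceeds 1/8.9 = 0.1124; otherwise keeping the unit dominates.
E, G, H, J and K clear that bar, contributing 13 each; the remaining 6 contribute 0. Total contributed: 65.
The planting fund pays out 8.9 × 65 = 578.50 in total (split across the unequal shares, but the aggregate is all that matters for the group sum).
The 6 free-riders keep 13 each, adding 78. Group total = 78 + 578.50 = 656.50.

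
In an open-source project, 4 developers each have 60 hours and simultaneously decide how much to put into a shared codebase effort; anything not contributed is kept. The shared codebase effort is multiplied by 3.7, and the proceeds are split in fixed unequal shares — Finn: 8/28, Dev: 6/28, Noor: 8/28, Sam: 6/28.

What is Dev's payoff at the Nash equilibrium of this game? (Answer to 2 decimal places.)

155.14 hours

For player j, contributing a unit is worthwhile iff 3.7 × (j's share) ≥ 1, i.e. iff j's share is at least 0.2703.
The shares above 0.2703 belong to Finn and Noor, contributing 60 each; the remaining 2 contribute 0. Total contributed: 120.
Dev keeps 60 and receives 3.7 × 120 × 6/28 = 95.14 from the shared codebase effort, for a payoff of 155.14.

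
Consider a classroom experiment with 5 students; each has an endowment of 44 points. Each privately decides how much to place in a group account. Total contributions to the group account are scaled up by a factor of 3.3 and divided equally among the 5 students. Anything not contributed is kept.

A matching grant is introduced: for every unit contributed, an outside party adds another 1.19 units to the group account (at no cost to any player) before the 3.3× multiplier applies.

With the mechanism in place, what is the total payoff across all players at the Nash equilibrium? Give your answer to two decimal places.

Under the mechanism each unit contributed yields 3.3 × 2.19 / 5 = 1.4454 back to its contributor per unit of net cost, which exceeds 1, making full contribution the dominant choice for everyone.
At the Nash equilibrium everyone contributes 44. Group total payoff = 3.3 × 2.19 × 220 = 1589.94.

1589.94 points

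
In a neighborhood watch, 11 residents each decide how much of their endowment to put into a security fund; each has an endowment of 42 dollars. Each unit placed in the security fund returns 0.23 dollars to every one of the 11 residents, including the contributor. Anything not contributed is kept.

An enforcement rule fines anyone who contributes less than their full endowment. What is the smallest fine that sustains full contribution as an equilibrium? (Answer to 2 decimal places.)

32.34 dollars

Given the others contribute fully, the best deviation is to contribute 0 (any partial contribution still incurs the fine and gives up units whose private return 0.23 is below 1).
Deviating from 42 to 0 saves 42 dollars but forfeits the deviator's share of the drop in the security fund: 0.23 × 42 = 9.66.
So the deviation gain is 42 − 9.66 = 32.34, and the fine must be at least 32.34 dollars to wipe it out.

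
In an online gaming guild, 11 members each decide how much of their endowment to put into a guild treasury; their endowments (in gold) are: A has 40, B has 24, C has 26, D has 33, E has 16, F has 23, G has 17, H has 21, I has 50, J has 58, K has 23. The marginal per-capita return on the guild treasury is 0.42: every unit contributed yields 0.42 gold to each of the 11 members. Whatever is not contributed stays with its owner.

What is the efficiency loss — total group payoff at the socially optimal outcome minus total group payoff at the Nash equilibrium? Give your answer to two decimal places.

The private return per contributed unit is 0.42 < 1 for everyone, so the Nash equilibrium is zero contribution and the group total is Σ E_j = 40 + 24 + 26 + 33 + 16 + 23 + 17 + 21 + 50 + 58 + 23 = 331.
Each contributed unit returns 4.620 to the group, so the social optimum is full contribution by everyone: group total = 4.620 × 331 = 1529.22.
Efficiency loss = (4.620 − 1) × 331 = 1198.22.

1198.22 gold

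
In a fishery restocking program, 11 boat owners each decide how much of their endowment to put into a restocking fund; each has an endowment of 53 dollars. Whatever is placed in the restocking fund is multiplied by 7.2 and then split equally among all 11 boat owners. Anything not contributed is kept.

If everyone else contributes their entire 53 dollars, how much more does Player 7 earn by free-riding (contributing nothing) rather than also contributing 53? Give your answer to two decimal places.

18.31 dollars

Switching from a contribution of 53 to 0 lets Player 7 keep an extra 53 dollars, but lowers the restocking fund by 53, which costs Player 7 their own share of that drop: 7.2/11 × 53 = 34.69.
Net gain = 53 − 34.69 = 18.31. The private return per contributed unit (0.6545) is below 1, so free-riding is indeed the best response regardless of what the others do.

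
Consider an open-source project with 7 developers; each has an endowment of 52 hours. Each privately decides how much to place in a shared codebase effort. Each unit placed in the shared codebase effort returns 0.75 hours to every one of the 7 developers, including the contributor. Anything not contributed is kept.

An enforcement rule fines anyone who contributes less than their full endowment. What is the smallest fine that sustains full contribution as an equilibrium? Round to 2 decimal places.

Given the others contribute fully, the best deviation is to contribute 0 (any partial contribution still incurs the fine and gives up units whose private return 0.75 is below 1).
Deviating from 52 to 0 saves 52 hours but forfeits the deviator's share of the drop in the shared codebase effort: 0.75 × 52 = 39.00.
So the deviation gain is 52 − 39.00 = 13.00, and the fine must be at least 13.00 hours to wipe it out.

13.00 hours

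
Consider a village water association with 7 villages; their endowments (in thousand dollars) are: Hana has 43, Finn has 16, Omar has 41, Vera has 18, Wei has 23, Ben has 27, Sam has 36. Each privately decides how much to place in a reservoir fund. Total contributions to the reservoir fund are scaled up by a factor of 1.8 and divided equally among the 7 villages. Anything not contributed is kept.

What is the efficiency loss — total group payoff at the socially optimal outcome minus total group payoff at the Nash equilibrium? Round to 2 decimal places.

The private return per contributed unit is 1.8/7 = 0.2571 < 1 for every player regardless of endowment, so the Nash equilibrium is zero contribution and the group total is Σ E_j = 43 + 16 + 41 + 18 + 23 + 27 + 36 = 204.
Each contributed unit returns 1.800 to the group, so the social optimum is full contribution by everyone: group total = 1.800 × 204 = 367.20.
Efficiency loss = (1.800 − 1) × 204 = 163.20.

163.20 thousand dollars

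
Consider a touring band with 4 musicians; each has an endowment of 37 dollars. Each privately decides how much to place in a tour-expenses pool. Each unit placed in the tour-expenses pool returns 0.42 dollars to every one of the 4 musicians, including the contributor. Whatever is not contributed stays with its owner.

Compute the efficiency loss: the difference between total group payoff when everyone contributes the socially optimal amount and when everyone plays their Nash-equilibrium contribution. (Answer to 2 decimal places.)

The private return per contributed unit is 0.42 < 1, so contributing 0 is dominant for every player. At the Nash equilibrium everyone keeps their 37, and the group total is 4 × 37 = 148.
Each contributed unit returns 1.680 to the group as a whole (0.42 to each of 4 players), which exceeds 1, so the social optimum is full contribution: group total = 1.680 × 148 = 248.64.
Efficiency loss = 248.64 − 148 = 100.64.

100.64 dollars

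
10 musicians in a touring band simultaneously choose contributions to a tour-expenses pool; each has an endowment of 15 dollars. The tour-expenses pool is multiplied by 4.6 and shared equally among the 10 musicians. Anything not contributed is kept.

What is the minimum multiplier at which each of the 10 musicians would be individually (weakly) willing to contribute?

10

A contributed unit returns (multiplier)/10 to its contributor.
This reaches 1 exactly when the multiplier is 10.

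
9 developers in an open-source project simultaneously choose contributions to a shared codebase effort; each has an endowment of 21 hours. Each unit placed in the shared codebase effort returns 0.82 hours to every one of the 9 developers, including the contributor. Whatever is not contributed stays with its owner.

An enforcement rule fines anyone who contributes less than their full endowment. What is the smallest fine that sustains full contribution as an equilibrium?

3.78 hours

Given the others contribute fully, the best deviation is to contribute 0 (any partial contribution still incurs the fine and gives up units whose private return 0.82 is below 1).
Deviating from 21 to 0 saves 21 hours but forfeits the deviator's share of the drop in the shared codebase effort: 0.82 × 21 = 17.22.
So the deviation gain is 21 − 17.22 = 3.78, and the fine must be at least 3.78 hours to wipe it out.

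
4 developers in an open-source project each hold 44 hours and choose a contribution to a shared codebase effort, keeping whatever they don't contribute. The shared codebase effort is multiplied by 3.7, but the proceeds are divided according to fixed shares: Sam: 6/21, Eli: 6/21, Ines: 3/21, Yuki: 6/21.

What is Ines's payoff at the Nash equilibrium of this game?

Each unit j contributes comes back to j as 3.7 × (j's share), so j prefers to contribute only if that share exceeds 1/3.7 = 0.2703; otherwise keeping the unit dominates.
The shares above 0.2703 belong to Sam, Eli and Yuki, contributing 44 each; the remaining 1 contribute 0. Total contributed: 132.
Ines keeps 44 and receives 3.7 × 132 × 3/21 = 69.77 from the shared codebase effort, for a payoff of 113.77.

113.77 hours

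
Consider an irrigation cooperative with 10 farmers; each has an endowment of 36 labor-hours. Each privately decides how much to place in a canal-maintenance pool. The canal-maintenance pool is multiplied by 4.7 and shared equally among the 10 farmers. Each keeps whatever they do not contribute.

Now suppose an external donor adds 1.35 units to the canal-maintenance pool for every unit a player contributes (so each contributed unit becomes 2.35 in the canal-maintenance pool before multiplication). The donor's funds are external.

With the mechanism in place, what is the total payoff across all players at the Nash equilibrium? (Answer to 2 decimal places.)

3976.20 labor-hours

The effective private return per unit is now 4.7 × 2.35 / 10 = 1.1045 > 1, so every player's dominant strategy flips to full contribution.
So the Nash equilibrium is full contribution by all 10; the group earns 4.7 × 2.35 × 360 = 3976.20.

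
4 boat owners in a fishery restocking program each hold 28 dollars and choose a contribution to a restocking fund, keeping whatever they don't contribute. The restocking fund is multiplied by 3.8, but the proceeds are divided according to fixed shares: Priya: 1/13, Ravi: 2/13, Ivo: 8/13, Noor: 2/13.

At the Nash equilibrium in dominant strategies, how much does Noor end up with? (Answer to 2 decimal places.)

44.37 dollars

For player j, contributing a unit is worthwhile iff 3.8 × (j's share) ≥ 1, i.e. iff j's share is at least 0.2632.
Ivo alone (share 8/13) is above the threshold, contributing 28; the remaining 3 contribute 0. Total contributed: 28.
Noor keeps 28 and receives 3.8 × 28 × 2/13 = 16.37 from the restocking fund, for a payoff of 44.37.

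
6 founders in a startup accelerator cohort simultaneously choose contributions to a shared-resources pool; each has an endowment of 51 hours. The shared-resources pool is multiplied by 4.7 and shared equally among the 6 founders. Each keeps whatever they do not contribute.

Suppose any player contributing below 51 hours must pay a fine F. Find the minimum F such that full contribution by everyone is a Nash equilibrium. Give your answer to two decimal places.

Given the others contribute fully, the best deviation is to contribute 0 (any partial contribution still incurs the fine and gives up units whose private return 0.7833 is below 1).
Deviating from 51 to 0 saves 51 hours but forfeits the deviator's share of the drop in the shared-resources pool: 4.7/6 × 51 = 39.95.
So the deviation gain is 51 − 39.95 = 11.05, and the fine must be at least 11.05 hours to wipe it out.

11.05 hours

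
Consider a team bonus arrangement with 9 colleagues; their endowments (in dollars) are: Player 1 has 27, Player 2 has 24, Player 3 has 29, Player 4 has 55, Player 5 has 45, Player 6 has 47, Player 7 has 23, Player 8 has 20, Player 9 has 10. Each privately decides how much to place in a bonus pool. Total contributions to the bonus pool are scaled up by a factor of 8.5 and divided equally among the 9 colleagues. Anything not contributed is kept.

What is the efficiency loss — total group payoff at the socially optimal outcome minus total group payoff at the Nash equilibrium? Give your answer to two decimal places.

The private return per contributed unit is 8.5/9 = 0.9444 < 1 for every player regardless of endowment, so the Nash equilibrium is zero contribution and the group total is Σ E_j = 27 + 24 + 29 + 55 + 45 + 47 + 23 + 20 + 10 = 280.
Each contributed unit returns 8.500 to the group, so the social optimum is full contribution by everyone: group total = 8.500 × 280 = 2380.00.
Efficiency loss = (8.500 − 1) × 280 = 2100.00.

2100.00 dollars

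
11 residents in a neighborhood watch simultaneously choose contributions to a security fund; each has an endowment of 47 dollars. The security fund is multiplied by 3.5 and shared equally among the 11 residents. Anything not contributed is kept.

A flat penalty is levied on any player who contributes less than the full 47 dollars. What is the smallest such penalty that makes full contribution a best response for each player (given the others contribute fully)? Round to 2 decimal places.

32.05 dollars

Given the others contribute fully, the best deviation is to contribute 0 (any partial contribution still incurs the fine and gives up units whose private return 0.3182 is below 1).
Deviating from 47 to 0 saves 47 dollars but forfeits the deviator's share of the drop in the security fund: 3.5/11 × 47 = 14.95.
So the deviation gain is 47 − 14.95 = 32.05, and the fine must be at least 32.05 dollars to wipe it out.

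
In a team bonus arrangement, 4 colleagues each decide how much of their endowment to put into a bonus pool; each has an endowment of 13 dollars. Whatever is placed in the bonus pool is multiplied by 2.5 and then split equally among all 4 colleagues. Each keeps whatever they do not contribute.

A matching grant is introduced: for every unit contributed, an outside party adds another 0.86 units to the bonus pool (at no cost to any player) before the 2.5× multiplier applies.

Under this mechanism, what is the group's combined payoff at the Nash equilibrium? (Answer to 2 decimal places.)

The effective private return per unit is now 2.5 × 1.86 / 4 = 1.1625 > 1, so every player's dominant strategy flips to full contribution.
So the Nash equilibrium is full contribution by all 4; the group earns 2.5 × 1.86 × 52 = 241.80.

241.80 dollars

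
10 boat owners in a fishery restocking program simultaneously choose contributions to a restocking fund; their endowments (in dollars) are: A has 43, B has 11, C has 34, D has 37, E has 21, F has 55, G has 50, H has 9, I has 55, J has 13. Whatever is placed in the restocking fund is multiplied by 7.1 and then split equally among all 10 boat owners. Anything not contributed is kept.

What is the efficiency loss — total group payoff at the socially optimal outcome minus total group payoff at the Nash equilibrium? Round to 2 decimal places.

2000.80 dollars

The private return per contributed unit is 7.1/10 = 0.7100 < 1 for every player regardless of endowment, so the Nash equilibrium is zero contribution and the group total is Σ E_j = 43 + 11 + 34 + 37 + 21 + 55 + 50 + 9 + 55 + 13 = 328.
Each contributed unit returns 7.100 to the group, so the social optimum is full contribution by everyone: group total = 7.100 × 328 = 2328.80.
Efficiency loss = (7.100 − 1) × 328 = 2000.80.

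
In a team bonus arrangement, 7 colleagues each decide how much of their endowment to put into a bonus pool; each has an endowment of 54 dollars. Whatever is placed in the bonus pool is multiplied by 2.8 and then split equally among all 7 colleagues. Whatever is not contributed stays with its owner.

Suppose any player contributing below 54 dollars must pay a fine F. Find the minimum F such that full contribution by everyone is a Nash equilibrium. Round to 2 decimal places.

Given the others contribute fully, the best deviation is to contribute 0 (any partial contribution still incurs the fine and gives up units whose private return 0.4000 is below 1).
Deviating from 54 to 0 saves 54 dollars but forfeits the deviator's share of the drop in the bonus pool: 2.8/7 × 54 = 21.60.
So the deviation gain is 54 − 21.60 = 32.40, and the fine must be at least 32.40 dollars to wipe it out.

32.40 dollars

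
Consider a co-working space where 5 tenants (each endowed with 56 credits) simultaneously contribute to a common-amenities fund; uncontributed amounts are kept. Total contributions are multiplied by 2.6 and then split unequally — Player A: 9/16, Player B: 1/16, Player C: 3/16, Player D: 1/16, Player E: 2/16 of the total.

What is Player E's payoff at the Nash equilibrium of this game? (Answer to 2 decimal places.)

For player j, contributing a unit is worthwhile iff 2.6 × (j's share) ≥ 1, i.e. iff j's share is at least 0.3846.
Only Player A (9/16) clears that bar, contributing 56; the remaining 4 contribute 0. Total contributed: 56.
Player E keeps 56 and receives 2.6 × 56 × 2/16 = 18.20 from the common-amenities fund, for a payoff of 74.20.

74.20 credits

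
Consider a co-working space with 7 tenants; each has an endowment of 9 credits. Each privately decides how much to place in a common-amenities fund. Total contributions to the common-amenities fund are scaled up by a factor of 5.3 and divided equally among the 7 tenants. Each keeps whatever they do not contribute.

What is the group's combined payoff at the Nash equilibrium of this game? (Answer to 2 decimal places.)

63.00 credits

Each contributed unit returns 5.3/7 = 0.7571 to its contributor — below 1 — so contributing 0 is dominant for every player. At the Nash equilibrium everyone keeps their 9, and the group total is 7 × 9 = 63.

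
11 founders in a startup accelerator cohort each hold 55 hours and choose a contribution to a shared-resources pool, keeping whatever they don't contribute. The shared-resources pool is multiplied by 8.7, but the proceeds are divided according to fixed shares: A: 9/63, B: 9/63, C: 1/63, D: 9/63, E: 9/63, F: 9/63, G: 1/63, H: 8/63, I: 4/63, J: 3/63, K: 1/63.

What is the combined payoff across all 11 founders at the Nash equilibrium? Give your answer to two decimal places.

3146.00 hours

For player j, contributing a unit is worthwhile iff 8.7 × (j's share) ≥ 1, i.e. iff j's share is at least 0.1149.
The shares above 0.1149 belong to A, B, D, E, F and H, contributing 55 each; the remaining 5 contribute 0. Total contributed: 330.
The shared-resources pool pays out 8.7 × 330 = 2871.00 in total (split across the unequal shares, but the aggregate is all that matters for the group sum).
The 5 free-riders keep 55 each, adding 275. Group total = 275 + 2871.00 = 3146.00.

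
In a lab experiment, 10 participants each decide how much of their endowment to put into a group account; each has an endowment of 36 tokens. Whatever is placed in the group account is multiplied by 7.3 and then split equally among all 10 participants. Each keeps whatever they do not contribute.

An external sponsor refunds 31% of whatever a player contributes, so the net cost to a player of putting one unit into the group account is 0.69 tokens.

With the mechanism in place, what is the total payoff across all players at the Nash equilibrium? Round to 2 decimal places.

Under the mechanism each unit contributed yields (7.3/10) / 0.69 = 1.0580 back to its contributor per unit of net cost, which exceeds 1, making full contribution the dominant choice for everyone.
At the Nash equilibrium everyone contributes 36. Group total payoff = 10 × (36 × 0.31 + 7.3 × 36) = 2739.60.

2739.60 tokens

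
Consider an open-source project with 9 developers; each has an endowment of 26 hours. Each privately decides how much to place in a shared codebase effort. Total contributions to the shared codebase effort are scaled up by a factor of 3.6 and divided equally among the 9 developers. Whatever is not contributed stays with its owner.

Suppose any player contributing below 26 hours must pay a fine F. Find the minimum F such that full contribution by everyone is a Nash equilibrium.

Given the others contribute fully, the best deviation is to contribute 0 (any partial contribution still incurs the fine and gives up units whose private return 0.4000 is below 1).
Deviating from 26 to 0 saves 26 hours but forfeits the deviator's share of the drop in the shared codebase effort: 3.6/9 × 26 = 10.40.
So the deviation gain is 26 − 10.40 = 15.60, and the fine must be at least 15.60 hours to wipe it out.

15.60 hours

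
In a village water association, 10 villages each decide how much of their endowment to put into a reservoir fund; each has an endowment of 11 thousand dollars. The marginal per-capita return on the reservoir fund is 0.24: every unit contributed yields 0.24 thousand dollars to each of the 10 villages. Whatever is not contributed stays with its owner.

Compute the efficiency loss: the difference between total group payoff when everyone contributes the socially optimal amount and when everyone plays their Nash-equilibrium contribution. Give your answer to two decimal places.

154.00 thousand dollars

The private return per contributed unit is 0.24 < 1, so contributing 0 is dominant for every player. At the Nash equilibrium everyone keeps their 11, and the group total is 10 × 11 = 110.
Each contributed unit returns 2.400 to the group as a whole (0.24 to each of 10 players), which exceeds 1, so the social optimum is full contribution: group total = 2.400 × 110 = 264.00.
Efficiency loss = 264.00 − 110 = 154.00.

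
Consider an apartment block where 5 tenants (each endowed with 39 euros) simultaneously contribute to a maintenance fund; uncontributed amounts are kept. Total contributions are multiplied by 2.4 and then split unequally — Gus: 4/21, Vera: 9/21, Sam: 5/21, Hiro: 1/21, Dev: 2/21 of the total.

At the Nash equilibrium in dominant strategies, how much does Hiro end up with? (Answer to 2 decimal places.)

43.46 euros

Player j's private return per contributed unit is 2.4 × (j's share). Contributing is weakly dominant for j when that share is at least 1/2.4 = 0.4167, and contributing 0 is dominant otherwise.
Vera alone (share 9/21) is above the threshold, contributing 39; the remaining 4 contribute 0. Total contributed: 39.
Hiro keeps 39 and receives 2.4 × 39 × 1/21 = 4.46 from the maintenance fund, for a payoff of 43.46.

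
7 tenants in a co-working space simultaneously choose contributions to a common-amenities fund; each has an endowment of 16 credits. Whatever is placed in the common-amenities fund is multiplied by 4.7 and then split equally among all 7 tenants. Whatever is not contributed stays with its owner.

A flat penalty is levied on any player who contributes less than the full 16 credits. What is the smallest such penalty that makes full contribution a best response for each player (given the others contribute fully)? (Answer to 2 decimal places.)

Given the others contribute fully, the best deviation is to contribute 0 (any partial contribution still incurs the fine and gives up units whose private return 0.6714 is below 1).
Deviating from 16 to 0 saves 16 credits but forfeits the deviator's share of the drop in the common-amenities fund: 4.7/7 × 16 = 10.74.
So the deviation gain is 16 − 10.74 = 5.26, and the fine must be at least 5.26 credits to wipe it out.

5.26 credits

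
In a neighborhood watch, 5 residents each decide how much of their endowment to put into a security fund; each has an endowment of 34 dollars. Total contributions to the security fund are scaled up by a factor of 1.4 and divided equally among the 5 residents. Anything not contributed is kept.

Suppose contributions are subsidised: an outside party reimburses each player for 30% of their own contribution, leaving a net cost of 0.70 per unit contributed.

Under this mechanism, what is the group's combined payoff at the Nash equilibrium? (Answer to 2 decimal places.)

170.00 dollars

The effective private return is (1.4/5) / 0.70 = 0.4000, which is still under 1, so the mechanism doesn't change anyone's dominant strategy: zero contribution.
At the Nash equilibrium no one contributes; group total payoff = 5 × 34 = 170.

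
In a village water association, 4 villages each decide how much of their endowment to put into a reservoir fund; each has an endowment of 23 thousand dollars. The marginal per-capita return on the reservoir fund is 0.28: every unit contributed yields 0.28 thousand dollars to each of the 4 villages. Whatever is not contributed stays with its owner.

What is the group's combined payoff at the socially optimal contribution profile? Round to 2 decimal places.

Each contributed unit returns 1.120 to the group as a whole (0.28 to each of 4 players), which exceeds 1, so the social optimum is full contribution: group total = 1.120 × 92 = 103.04.

103.04 thousand dollars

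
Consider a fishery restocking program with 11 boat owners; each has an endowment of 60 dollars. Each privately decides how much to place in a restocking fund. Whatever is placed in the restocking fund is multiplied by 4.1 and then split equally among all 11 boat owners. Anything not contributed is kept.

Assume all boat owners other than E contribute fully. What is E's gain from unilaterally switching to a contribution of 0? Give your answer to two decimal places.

37.64 dollars

Switching from a contribution of 60 to 0 lets E keep an extra 60 dollars, but lowers the restocking fund by 60, which costs E their own share of that drop: 4.1/11 × 60 = 22.36.
Net gain = 60 − 22.36 = 37.64. The private return per contributed unit (0.3727) is below 1, so free-riding is indeed the best response regardless of what the others do.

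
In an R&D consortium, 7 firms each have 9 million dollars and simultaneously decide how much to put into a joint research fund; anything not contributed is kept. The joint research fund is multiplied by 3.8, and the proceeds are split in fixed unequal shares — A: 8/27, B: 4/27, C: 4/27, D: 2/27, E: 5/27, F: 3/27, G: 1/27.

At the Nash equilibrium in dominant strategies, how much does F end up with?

Each unit j contributes comes back to j as 3.8 × (j's share), so j prefers to contribute only if that share exceeds 1/3.8 = 0.2632; otherwise keeping the unit dominates.
A alone (share 8/27) is above the threshold, contributing 9; the remaining 6 contribute 0. Total contributed: 9.
F keeps 9 and receives 3.8 × 9 × 3/27 = 3.80 from the joint research fund, for a payoff of 12.80.

12.80 million dollars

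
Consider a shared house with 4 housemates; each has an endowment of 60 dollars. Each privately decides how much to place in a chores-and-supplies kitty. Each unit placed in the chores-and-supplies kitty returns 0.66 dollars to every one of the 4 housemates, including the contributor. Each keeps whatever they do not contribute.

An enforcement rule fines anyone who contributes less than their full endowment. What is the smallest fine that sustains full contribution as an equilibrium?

20.40 dollars

Given the others contribute fully, the best deviation is to contribute 0 (any partial contribution still incurs the fine and gives up units whose private return 0.66 is below 1).
Deviating from 60 to 0 saves 60 dollars but forfeits the deviator's share of the drop in the chores-and-supplies kitty: 0.66 × 60 = 39.60.
So the deviation gain is 60 − 39.60 = 20.40, and the fine must be at least 20.40 dollars to wipe it out.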